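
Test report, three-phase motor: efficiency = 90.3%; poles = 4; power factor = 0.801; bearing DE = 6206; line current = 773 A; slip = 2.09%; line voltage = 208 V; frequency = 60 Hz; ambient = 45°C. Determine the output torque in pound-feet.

805 lb·ft

P_in = √3·V·I·cosφ = 1.732 × 208 × 773 × 0.801 = 223061 W
P_out = η·P_in = 0.903 × 223061 = 201424 W
n_s = 120×60/4 = 1800 rpm; n = 1800×(1−0.0209) = 1762 rpm
ω = 2π×1762/60 = 184.5 rad/s
τ = P_out/ω = 201424/184.5 = 1092 N·m
In lb·ft: 1092/1.356 = 805 lb·ft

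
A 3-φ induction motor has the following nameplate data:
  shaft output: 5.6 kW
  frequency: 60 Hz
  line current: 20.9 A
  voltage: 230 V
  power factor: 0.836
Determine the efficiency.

P_out = 5.6 kW = 5600 W
P_in = √3·V_L·I_L·cosφ = 1.732 × 230 × 20.9 × 0.836 = 6960 W
η = P_out / P_in = 5600 / 6960 = 0.805 = 80.5%

80.5 %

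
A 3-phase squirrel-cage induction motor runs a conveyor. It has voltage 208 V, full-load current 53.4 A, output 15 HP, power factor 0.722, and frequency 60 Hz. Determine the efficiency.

P_out = 15 × 746 = 11190 W
P_in = √3·V_L·I_L·cosφ = 1.732 × 208 × 53.4 × 0.722 = 13890 W
η = P_out / P_in = 11190 / 13890 = 0.806 = 80.6%

80.6 %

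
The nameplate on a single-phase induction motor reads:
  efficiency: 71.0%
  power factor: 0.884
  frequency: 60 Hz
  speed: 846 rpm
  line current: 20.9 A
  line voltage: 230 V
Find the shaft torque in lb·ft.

P_in = V·I·cosφ = 230 × 20.9 × 0.884 = 4249 W
P_out = η·P_in = 0.71 × 4249 = 3017 W
n = 846 rpm
ω = 2π×846/60 = 88.59 rad/s
τ = P_out/ω = 3017/88.59 = 34.06 N·m
In lb·ft: 34.06/1.356 = 25.1 lb·ft

25.1 lb·ft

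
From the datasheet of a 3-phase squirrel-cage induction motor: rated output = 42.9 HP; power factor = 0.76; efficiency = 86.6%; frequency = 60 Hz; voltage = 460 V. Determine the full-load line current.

P_out = 42.9 × 746 = 32003 W
P_in = P_out / η = 32003 / 0.866 = 36955 W
I_L = P_in / (√3·V_L·cosφ) = 36955 / (1.732 × 460 × 0.76) = 61 A

61 A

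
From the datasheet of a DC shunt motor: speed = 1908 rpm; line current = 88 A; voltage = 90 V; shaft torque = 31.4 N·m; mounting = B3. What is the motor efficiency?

79.2 %

ω = 2π × 1908/60 = 199.8 rad/s; P_out = τω = 31.4 × 199.8 = 6274 W
P_in = V·I = 90 × 88 = 7920 W
η = P_out / P_in = 6274 / 7920 = 0.792 = 79.2%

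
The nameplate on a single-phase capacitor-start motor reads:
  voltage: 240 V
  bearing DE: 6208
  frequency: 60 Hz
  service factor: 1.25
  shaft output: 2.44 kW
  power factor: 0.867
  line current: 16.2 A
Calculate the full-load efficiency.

P_out = 2.44 kW = 2440 W
P_in = V·I·cosφ = 240 × 16.2 × 0.867 = 3371 W
η = P_out / P_in = 2440 / 3371 = 0.724 = 72.4%

72.4 %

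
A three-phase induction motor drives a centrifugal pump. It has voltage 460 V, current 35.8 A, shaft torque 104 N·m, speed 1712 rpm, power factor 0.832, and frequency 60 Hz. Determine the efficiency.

ω = 2π × 1712/60 = 179.3 rad/s; P_out = τω = 104 × 179.3 = 18647 W
P_in = √3·V_L·I_L·cosφ = 1.732 × 460 × 35.8 × 0.832 = 23731 W
η = P_out / P_in = 18647 / 23731 = 0.786 = 78.6%

78.6 %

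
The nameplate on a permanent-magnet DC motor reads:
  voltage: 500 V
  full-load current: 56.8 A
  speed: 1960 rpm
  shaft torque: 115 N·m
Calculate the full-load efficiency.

83.1 %

ω = 2π × 1960/60 = 205.3 rad/s; P_out = τω = 115 × 205.3 = 23610 W
P_in = V·I = 500 × 56.8 = 28400 W
η = P_out / P_in = 23610 / 28400 = 0.831 = 83.1%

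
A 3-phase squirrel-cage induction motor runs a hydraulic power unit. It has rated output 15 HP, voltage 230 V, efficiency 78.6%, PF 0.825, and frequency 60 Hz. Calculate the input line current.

43.3 A

P_out = 15 × 746 = 11190 W
P_in = P_out / η = 11190 / 0.786 = 14237 W
I_L = P_in / (√3·V_L·cosφ) = 14237 / (1.732 × 230 × 0.825) = 43.3 A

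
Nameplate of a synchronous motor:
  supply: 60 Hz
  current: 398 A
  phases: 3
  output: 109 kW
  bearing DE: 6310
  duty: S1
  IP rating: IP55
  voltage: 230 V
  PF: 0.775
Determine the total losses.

13900 W

P_in = √3·V·I·cosφ = 1.732×230×398×0.775 = 122874 W
P_out = 109000 W
Losses = P_in − P_out = 122874 − 109000 = 13874 W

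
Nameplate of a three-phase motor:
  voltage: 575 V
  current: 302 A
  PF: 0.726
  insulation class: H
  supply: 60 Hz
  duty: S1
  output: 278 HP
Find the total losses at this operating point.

11 kW

P_in = √3·V·I·cosφ = 1.732×575×302×0.726 = 218353 W
P_out = 278×746 = 207388 W
Losses = P_in − P_out = 218353 − 207388 = 10965 W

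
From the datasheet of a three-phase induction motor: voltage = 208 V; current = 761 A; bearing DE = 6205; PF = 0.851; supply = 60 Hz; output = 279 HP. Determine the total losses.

25.2 kW

P_in = √3·V·I·cosφ = 1.732×208×761×0.851 = 233306 W
P_out = 279×746 = 208134 W
Losses = P_in − P_out = 233306 − 208134 = 25172 W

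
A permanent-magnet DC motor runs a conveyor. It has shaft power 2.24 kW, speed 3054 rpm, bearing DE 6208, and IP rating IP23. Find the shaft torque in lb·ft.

5.17 lb·ft

ω = 2π × 3054/60 = 319.8 rad/s
τ = P/ω = 2240/319.8 = 7.004 N·m
In lb·ft: 7.004/1.356 = 5.17 lb·ft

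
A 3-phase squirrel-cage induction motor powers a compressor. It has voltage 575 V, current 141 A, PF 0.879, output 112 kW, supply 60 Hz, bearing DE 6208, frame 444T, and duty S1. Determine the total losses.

P_in = √3·V·I·cosφ = 1.732×575×141×0.879 = 123431 W
P_out = 112000 W
Losses = P_in − P_out = 123431 − 112000 = 11431 W

11400 W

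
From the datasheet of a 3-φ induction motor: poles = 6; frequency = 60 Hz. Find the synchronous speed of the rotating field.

1200 rpm

n_s = 120f/p = 120×60/6 = 1200 rpm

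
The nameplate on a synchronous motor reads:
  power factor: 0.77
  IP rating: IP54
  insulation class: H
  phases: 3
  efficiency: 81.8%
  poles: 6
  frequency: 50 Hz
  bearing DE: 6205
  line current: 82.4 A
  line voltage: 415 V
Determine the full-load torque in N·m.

356 N·m

P_in = √3·V·I·cosφ = 1.732 × 415 × 82.4 × 0.77 = 45605 W
P_out = η·P_in = 0.818 × 45605 = 37305 W
n = n_s = 120×50/6 = 1000 rpm (synchronous)
ω = 2π×1000/60 = 104.7 rad/s
τ = P_out/ω = 37305/104.7 = 356 N·m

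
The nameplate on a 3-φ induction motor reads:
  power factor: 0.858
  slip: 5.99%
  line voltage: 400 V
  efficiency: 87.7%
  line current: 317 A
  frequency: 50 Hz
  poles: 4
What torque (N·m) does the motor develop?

1120 N·m

P_in = √3·V·I·cosφ = 1.732 × 400 × 317 × 0.858 = 188432 W
P_out = η·P_in = 0.877 × 188432 = 165255 W
n_s = 120×50/4 = 1500 rpm; n = 1500×(1−0.0599) = 1410 rpm
ω = 2π×1410/60 = 147.7 rad/s
τ = P_out/ω = 165255/147.7 = 1120 N·m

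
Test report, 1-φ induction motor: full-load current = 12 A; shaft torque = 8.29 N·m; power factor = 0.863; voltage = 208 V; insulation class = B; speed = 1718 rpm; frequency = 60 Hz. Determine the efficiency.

69.2 %

ω = 2π × 1718/60 = 179.9 rad/s; P_out = τω = 8.29 × 179.9 = 1491 W
P_in = V·I·cosφ = 208 × 12 × 0.863 = 2154 W
η = P_out / P_in = 1491 / 2154 = 0.692 = 69.2%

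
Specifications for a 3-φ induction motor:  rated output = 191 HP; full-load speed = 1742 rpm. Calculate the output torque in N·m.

781 N·m

P_out = 191 × 746 = 142486 W
ω = 2π × 1742/60 = 182.4 rad/s
τ = P_out/ω = 142486/182.4 = 781 N·m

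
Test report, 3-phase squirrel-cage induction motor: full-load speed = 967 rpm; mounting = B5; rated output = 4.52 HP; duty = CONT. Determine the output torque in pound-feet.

P_out = 4.52 × 746 = 3372 W
ω = 2π × 967/60 = 101.3 rad/s
τ = P_out/ω = 3372/101.3 = 33.29 N·m
In lb·ft: 33.29/1.356 = 24.6 lb·ft

24.6 lb·ft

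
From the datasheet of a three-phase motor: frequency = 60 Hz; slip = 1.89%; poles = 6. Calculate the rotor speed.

1177 rpm

n_s = 120f/p = 120×60/6 = 1200 rpm
n = n_s(1 − s) = 1200 × (1 − 0.0189) = 1177 rpm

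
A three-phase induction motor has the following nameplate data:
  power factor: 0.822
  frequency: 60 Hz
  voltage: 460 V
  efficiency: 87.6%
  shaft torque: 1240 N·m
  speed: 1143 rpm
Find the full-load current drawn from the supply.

ω = 2π×1143/60 = 119.7 rad/s; P_out = τω = 1240 × 119.7 = 148428 W
P_in = P_out / η = 148428 / 0.876 = 169438 W
I_L = P_in / (√3·V_L·cosφ) = 169438 / (1.732 × 460 × 0.822) = 259 A

259 A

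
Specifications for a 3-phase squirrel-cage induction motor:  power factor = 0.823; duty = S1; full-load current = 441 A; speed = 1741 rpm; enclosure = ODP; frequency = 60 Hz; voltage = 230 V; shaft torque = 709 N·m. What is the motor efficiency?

ω = 2π × 1741/60 = 182.3 rad/s; P_out = τω = 709 × 182.3 = 129251 W
P_in = √3·V_L·I_L·cosφ = 1.732 × 230 × 441 × 0.823 = 144582 W
η = P_out / P_in = 129251 / 144582 = 0.894 = 89.4%

89.4 %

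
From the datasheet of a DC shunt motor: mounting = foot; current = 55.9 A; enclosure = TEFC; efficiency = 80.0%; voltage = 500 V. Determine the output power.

P_in = V·I = 500 × 55.9 = 27950 W
P_out = η·P_in = 0.8 × 27950 = 22360 W

22.4 kW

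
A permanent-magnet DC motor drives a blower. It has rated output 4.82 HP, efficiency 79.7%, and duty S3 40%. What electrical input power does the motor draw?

4.51 kW

P_out = 4.82 × 746 = 3596 W
P_in = P_out/η = 3596/0.797 = 4512 W = 4.51 kW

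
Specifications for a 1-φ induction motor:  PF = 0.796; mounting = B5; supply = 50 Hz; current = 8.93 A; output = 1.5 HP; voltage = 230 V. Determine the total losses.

516 W

P_in = V·I·cosφ = 230×8.93×0.796 = 1635 W
P_out = 1.5×746 = 1119 W
Losses = P_in − P_out = 1635 − 1119 = 516 W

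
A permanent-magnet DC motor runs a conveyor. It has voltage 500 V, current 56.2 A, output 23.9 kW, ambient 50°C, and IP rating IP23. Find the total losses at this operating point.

4.2 kW

P_in = V·I = 500×56.2 = 28100 W
P_out = 23900 W
Losses = P_in − P_out = 28100 − 23900 = 4200 W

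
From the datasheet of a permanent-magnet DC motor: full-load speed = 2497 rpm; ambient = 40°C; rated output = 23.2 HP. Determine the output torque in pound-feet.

48.8 lb·ft

P_out = 23.2 × 746 = 17307 W
ω = 2π × 2497/60 = 261.5 rad/s
τ = P_out/ω = 17307/261.5 = 66.18 N·m
In lb·ft: 66.18/1.356 = 48.8 lb·ft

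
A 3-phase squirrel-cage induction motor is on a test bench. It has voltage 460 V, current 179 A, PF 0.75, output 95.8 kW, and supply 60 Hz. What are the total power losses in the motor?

11.2 kW

P_in = √3·V·I·cosφ = 1.732×460×179×0.75 = 106960 W
P_out = 95800 W
Losses = P_in − P_out = 106960 − 95800 = 11160 W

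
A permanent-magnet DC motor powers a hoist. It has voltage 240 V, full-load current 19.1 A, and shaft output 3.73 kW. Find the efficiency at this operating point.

81.4 %

P_out = 3.73 kW = 3730 W
P_in = V·I = 240 × 19.1 = 4584 W
η = P_out / P_in = 3730 / 4584 = 0.814 = 81.4%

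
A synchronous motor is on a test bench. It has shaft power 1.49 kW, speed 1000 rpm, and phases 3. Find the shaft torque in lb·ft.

ω = 2π × 1000/60 = 104.7 rad/s
τ = P/ω = 1490/104.7 = 14.23 N·m
In lb·ft: 14.23/1.356 = 10.5 lb·ft

10.5 lb·ft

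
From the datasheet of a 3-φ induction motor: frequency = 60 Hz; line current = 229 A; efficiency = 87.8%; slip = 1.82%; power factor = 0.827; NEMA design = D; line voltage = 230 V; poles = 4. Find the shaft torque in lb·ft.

264 lb·ft

P_in = √3·V·I·cosφ = 1.732 × 230 × 229 × 0.827 = 75443 W
P_out = η·P_in = 0.878 × 75443 = 66239 W
n_s = 120×60/4 = 1800 rpm; n = 1800×(1−0.0182) = 1767 rpm
ω = 2π×1767/60 = 185 rad/s
τ = P_out/ω = 66239/185 = 358 N·m
In lb·ft: 358/1.356 = 264 lb·ft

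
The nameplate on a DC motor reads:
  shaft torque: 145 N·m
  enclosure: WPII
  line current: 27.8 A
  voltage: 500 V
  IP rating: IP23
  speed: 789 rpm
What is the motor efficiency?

86.2 %

ω = 2π × 789/60 = 82.62 rad/s; P_out = τω = 145 × 82.62 = 11980 W
P_in = V·I = 500 × 27.8 = 13900 W
η = P_out / P_in = 11980 / 13900 = 0.862 = 86.2%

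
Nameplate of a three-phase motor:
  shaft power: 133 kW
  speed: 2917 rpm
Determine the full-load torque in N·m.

ω = 2π × 2917/60 = 305.5 rad/s
τ = P/ω = 133000/305.5 = 435 N·m

435 N·m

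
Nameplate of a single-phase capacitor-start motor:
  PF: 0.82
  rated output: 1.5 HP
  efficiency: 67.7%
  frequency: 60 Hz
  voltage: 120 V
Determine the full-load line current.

16.8 A

P_out = 1.5 × 746 = 1119 W
P_in = P_out / η = 1119 / 0.677 = 1653 W
I = P_in / (V·cosφ) = 1653 / (120 × 0.82) = 16.8 A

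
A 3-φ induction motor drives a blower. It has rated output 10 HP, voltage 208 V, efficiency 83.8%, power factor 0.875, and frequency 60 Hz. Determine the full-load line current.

28.2 A

P_out = 10 × 746 = 7460 W
P_in = P_out / η = 7460 / 0.838 = 8902 W
I_L = P_in / (√3·V_L·cosφ) = 8902 / (1.732 × 208 × 0.875) = 28.2 A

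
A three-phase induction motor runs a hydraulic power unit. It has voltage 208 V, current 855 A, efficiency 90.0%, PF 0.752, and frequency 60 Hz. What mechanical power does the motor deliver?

P_in = √3·V·I·cosφ = 1.732 × 208 × 855 × 0.752 = 231630 W
P_out = η·P_in = 0.9 × 231630 = 208467 W

208 kW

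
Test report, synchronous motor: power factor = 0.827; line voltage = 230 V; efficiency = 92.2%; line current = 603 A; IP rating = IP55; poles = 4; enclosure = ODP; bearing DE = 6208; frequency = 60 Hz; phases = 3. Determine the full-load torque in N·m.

972 N·m

P_in = √3·V·I·cosφ = 1.732 × 230 × 603 × 0.827 = 198655 W
P_out = η·P_in = 0.922 × 198655 = 183160 W
n = n_s = 120×60/4 = 1800 rpm (synchronous)
ω = 2π×1800/60 = 188.5 rad/s
τ = P_out/ω = 183160/188.5 = 972 N·m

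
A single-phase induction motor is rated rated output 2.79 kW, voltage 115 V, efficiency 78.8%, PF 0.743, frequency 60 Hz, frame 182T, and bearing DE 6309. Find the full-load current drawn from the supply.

P_out = 2.79 kW = 2790 W
P_in = P_out / η = 2790 / 0.788 = 3541 W
I = P_in / (V·cosφ) = 3541 / (115 × 0.743) = 41.4 A

41.4 A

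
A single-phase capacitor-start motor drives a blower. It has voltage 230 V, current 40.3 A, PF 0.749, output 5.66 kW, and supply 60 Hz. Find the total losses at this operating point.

1280 W

P_in = V·I·cosφ = 230×40.3×0.749 = 6942 W
P_out = 5660 W
Losses = P_in − P_out = 6942 − 5660 = 1282 W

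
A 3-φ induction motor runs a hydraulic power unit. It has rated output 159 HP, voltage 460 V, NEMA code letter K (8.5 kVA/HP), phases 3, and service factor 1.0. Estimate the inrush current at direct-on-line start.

1700 A

S_LR = 8.5 × 159 = 1351.5 kVA
I_LR = S_LR/(√3·V_L) = 1351500/(1.732×460) = 1700 A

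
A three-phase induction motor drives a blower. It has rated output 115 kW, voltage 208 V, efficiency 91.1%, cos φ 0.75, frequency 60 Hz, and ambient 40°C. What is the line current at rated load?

P_out = 115 kW = 115000 W
P_in = P_out / η = 115000 / 0.911 = 126235 W
I_L = P_in / (√3·V_L·cosφ) = 126235 / (1.732 × 208 × 0.75) = 467 A

467 A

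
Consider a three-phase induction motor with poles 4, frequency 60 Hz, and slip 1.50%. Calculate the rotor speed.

n_s = 120f/p = 120×60/4 = 1800 rpm
n = n_s(1 − s) = 1800 × (1 − 0.015) = 1773 rpm

1773 rpm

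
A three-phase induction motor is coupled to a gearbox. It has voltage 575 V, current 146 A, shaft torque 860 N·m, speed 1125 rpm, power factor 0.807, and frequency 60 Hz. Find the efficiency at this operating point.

ω = 2π × 1125/60 = 117.8 rad/s; P_out = τω = 860 × 117.8 = 101308 W
P_in = √3·V_L·I_L·cosφ = 1.732 × 575 × 146 × 0.807 = 117339 W
η = P_out / P_in = 101308 / 117339 = 0.863 = 86.3%

86.3 %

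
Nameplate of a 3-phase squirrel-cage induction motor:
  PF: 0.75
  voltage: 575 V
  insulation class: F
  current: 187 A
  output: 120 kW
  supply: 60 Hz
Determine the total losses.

P_in = √3·V·I·cosφ = 1.732×575×187×0.75 = 139675 W
P_out = 120000 W
Losses = P_in − P_out = 139675 − 120000 = 19675 W

19.7 kW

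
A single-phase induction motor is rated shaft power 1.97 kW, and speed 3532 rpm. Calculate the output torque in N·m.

ω = 2π × 3532/60 = 369.9 rad/s
τ = P/ω = 1970/369.9 = 5.33 N·m

5.33 N·m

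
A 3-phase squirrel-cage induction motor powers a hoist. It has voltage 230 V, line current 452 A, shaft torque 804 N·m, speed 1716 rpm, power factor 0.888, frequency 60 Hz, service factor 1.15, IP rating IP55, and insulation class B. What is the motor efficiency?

90.4 %

ω = 2π × 1716/60 = 179.7 rad/s; P_out = τω = 804 × 179.7 = 144479 W
P_in = √3·V_L·I_L·cosφ = 1.732 × 230 × 452 × 0.888 = 159892 W
η = P_out / P_in = 144479 / 159892 = 0.904 = 90.4%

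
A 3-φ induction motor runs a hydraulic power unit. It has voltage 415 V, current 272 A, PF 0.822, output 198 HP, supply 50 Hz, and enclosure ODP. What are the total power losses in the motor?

13000 W

P_in = √3·V·I·cosφ = 1.732×415×272×0.822 = 160708 W
P_out = 198×746 = 147708 W
Losses = P_in − P_out = 160708 − 147708 = 13000 W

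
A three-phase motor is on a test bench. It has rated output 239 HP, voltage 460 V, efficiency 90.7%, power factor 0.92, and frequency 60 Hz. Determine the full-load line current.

P_out = 239 × 746 = 178294 W
P_in = P_out / η = 178294 / 0.907 = 196576 W
I_L = P_in / (√3·V_L·cosφ) = 196576 / (1.732 × 460 × 0.92) = 268 A

268 A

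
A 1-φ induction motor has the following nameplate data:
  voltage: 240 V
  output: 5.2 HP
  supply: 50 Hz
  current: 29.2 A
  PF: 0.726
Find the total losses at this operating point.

1210 W

P_in = V·I·cosφ = 240×29.2×0.726 = 5088 W
P_out = 5.2×746 = 3879 W
Losses = P_in − P_out = 5088 − 3879 = 1209 W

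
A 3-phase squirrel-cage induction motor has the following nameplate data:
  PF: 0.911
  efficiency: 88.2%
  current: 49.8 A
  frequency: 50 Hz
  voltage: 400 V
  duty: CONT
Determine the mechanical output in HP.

P_in = √3·V·I·cosφ = 1.732 × 400 × 49.8 × 0.911 = 31431 W
P_out = η·P_in = 0.882 × 31431 = 27722 W
= 27722/746 = 37.2 HP

37.2 HP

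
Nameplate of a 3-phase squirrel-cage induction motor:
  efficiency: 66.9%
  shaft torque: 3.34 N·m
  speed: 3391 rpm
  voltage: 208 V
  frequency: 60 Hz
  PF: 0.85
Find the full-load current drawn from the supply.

ω = 2π×3391/60 = 355.1 rad/s; P_out = τω = 3.34 × 355.1 = 1186 W
P_in = P_out / η = 1186 / 0.669 = 1773 W
I_L = P_in / (√3·V_L·cosφ) = 1773 / (1.732 × 208 × 0.85) = 5.79 A

5.79 A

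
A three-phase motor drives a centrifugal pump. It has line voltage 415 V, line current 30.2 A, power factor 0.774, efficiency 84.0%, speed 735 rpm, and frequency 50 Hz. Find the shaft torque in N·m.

P_in = √3·V·I·cosφ = 1.732 × 415 × 30.2 × 0.774 = 16801 W
P_out = η·P_in = 0.84 × 16801 = 14113 W
n = 735 rpm
ω = 2π×735/60 = 76.97 rad/s
τ = P_out/ω = 14113/76.97 = 183 N·m

183 N·m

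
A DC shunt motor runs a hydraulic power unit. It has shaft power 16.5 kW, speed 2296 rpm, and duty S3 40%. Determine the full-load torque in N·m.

68.6 N·m

ω = 2π × 2296/60 = 240.4 rad/s
τ = P/ω = 16500/240.4 = 68.6 N·m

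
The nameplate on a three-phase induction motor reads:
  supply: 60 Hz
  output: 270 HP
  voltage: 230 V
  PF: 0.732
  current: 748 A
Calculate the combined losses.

P_in = √3·V·I·cosφ = 1.732×230×748×0.732 = 218116 W
P_out = 270×746 = 201420 W
Losses = P_in − P_out = 218116 − 201420 = 16696 W

16.7 kW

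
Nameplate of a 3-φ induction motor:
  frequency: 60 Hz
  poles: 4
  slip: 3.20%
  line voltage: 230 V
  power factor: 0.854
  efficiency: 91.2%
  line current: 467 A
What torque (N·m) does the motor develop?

794 N·m

P_in = √3·V·I·cosφ = 1.732 × 230 × 467 × 0.854 = 158873 W
P_out = η·P_in = 0.912 × 158873 = 144892 W
n_s = 120×60/4 = 1800 rpm; n = 1800×(1−0.032) = 1742 rpm
ω = 2π×1742/60 = 182.4 rad/s
τ = P_out/ω = 144892/182.4 = 794 N·m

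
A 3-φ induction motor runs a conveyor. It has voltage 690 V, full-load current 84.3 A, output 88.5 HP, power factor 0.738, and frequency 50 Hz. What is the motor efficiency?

88.8 %

P_out = 88.5 × 746 = 66021 W
P_in = √3·V_L·I_L·cosφ = 1.732 × 690 × 84.3 × 0.738 = 74350 W
η = P_out / P_in = 66021 / 74350 = 0.888 = 88.8%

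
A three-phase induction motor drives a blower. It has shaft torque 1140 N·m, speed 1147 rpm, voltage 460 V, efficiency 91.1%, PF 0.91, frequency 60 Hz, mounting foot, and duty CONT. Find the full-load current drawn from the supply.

207 A

ω = 2π×1147/60 = 120.1 rad/s; P_out = τω = 1140 × 120.1 = 136914 W
P_in = P_out / η = 136914 / 0.911 = 150290 W
I_L = P_in / (√3·V_L·cosφ) = 150290 / (1.732 × 460 × 0.91) = 207 A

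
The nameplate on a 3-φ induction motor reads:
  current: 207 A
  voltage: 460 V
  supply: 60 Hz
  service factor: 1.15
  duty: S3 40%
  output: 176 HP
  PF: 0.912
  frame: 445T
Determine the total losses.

P_in = √3·V·I·cosφ = 1.732×460×207×0.912 = 150408 W
P_out = 176×746 = 131296 W
Losses = P_in − P_out = 150408 − 131296 = 19112 W

19.1 kW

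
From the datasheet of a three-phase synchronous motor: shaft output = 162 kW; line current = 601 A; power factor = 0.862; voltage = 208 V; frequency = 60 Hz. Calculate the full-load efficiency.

P_out = 162 kW = 162000 W
P_in = √3·V_L·I_L·cosφ = 1.732 × 208 × 601 × 0.862 = 186635 W
η = P_out / P_in = 162000 / 186635 = 0.868 = 86.8%

86.8 %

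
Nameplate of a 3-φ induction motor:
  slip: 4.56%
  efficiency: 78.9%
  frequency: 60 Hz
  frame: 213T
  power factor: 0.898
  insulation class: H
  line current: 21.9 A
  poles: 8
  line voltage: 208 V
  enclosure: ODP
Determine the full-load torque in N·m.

62.1 N·m

P_in = √3·V·I·cosφ = 1.732 × 208 × 21.9 × 0.898 = 7085 W
P_out = η·P_in = 0.789 × 7085 = 5590 W
n_s = 120×60/8 = 900 rpm; n = 900×(1−0.0456) = 859 rpm
ω = 2π×859/60 = 89.95 rad/s
τ = P_out/ω = 5590/89.95 = 62.1 N·m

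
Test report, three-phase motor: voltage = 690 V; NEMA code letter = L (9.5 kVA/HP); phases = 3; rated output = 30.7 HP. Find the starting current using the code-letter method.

244 A

S_LR = 9.5 × 30.7 = 291.65 kVA
I_LR = S_LR/(√3·V_L) = 291650/(1.732×690) = 244 A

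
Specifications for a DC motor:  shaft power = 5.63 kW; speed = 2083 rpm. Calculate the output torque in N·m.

25.8 N·m

ω = 2π × 2083/60 = 218.1 rad/s
τ = P/ω = 5630/218.1 = 25.8 N·m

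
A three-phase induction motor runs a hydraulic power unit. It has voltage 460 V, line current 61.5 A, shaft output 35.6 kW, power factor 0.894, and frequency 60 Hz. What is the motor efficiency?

P_out = 35.6 kW = 35600 W
P_in = √3·V_L·I_L·cosφ = 1.732 × 460 × 61.5 × 0.894 = 43804 W
η = P_out / P_in = 35600 / 43804 = 0.813 = 81.3%

81.3 %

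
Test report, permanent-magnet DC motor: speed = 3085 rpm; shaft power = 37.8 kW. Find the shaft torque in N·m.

ω = 2π × 3085/60 = 323.1 rad/s
τ = P/ω = 37800/323.1 = 117 N·m

117 N·m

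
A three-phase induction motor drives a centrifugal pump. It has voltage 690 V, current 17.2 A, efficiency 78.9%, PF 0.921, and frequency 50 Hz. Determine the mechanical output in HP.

20 HP

P_in = √3·V·I·cosφ = 1.732 × 690 × 17.2 × 0.921 = 18932 W
P_out = η·P_in = 0.789 × 18932 = 14937 W
= 14937/746 = 20 HP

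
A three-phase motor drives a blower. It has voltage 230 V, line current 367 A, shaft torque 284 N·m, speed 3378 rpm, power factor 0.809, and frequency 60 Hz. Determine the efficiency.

84.9 %

ω = 2π × 3378/60 = 353.7 rad/s; P_out = τω = 284 × 353.7 = 100451 W
P_in = √3·V_L·I_L·cosφ = 1.732 × 230 × 367 × 0.809 = 118274 W
η = P_out / P_in = 100451 / 118274 = 0.849 = 84.9%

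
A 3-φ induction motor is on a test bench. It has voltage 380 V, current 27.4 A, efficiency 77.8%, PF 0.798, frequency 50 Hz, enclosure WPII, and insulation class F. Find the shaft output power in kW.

P_in = √3·V·I·cosφ = 1.732 × 380 × 27.4 × 0.798 = 14391 W
P_out = η·P_in = 0.778 × 14391 = 11196 W

11.2 kW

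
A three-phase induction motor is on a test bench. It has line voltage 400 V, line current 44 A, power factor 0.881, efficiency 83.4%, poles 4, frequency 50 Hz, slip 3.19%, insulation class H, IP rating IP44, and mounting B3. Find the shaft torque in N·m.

147 N·m

P_in = √3·V·I·cosφ = 1.732 × 400 × 44 × 0.881 = 26856 W
P_out = η·P_in = 0.834 × 26856 = 22398 W
n_s = 120×50/4 = 1500 rpm; n = 1500×(1−0.0319) = 1452 rpm
ω = 2π×1452/60 = 152.1 rad/s
τ = P_out/ω = 22398/152.1 = 147 N·m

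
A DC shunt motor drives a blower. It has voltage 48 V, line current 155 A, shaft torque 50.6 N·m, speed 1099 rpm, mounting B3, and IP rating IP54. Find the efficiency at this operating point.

ω = 2π × 1099/60 = 115.1 rad/s; P_out = τω = 50.6 × 115.1 = 5824 W
P_in = V·I = 48 × 155 = 7440 W
η = P_out / P_in = 5824 / 7440 = 0.783 = 78.3%

78.3 %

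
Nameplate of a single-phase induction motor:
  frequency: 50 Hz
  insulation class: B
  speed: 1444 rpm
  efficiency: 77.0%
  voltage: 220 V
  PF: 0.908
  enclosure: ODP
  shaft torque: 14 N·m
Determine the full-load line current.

ω = 2π×1444/60 = 151.2 rad/s; P_out = τω = 14 × 151.2 = 2117 W
P_in = P_out / η = 2117 / 0.770 = 2749 W
I = P_in / (V·cosφ) = 2749 / (220 × 0.908) = 13.8 A

13.8 A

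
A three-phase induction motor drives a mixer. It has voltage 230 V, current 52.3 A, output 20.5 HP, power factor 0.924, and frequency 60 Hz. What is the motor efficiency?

P_out = 20.5 × 746 = 15293 W
P_in = √3·V_L·I_L·cosφ = 1.732 × 230 × 52.3 × 0.924 = 19251 W
η = P_out / P_in = 15293 / 19251 = 0.794 = 79.4%

79.4 %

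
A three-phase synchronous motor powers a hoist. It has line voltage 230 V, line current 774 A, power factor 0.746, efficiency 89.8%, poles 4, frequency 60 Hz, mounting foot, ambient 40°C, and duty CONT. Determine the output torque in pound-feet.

P_in = √3·V·I·cosφ = 1.732 × 230 × 774 × 0.746 = 230015 W
P_out = η·P_in = 0.898 × 230015 = 206553 W
n = n_s = 120×60/4 = 1800 rpm (synchronous)
ω = 2π×1800/60 = 188.5 rad/s
τ = P_out/ω = 206553/188.5 = 1096 N·m
In lb·ft: 1096/1.356 = 808 lb·ft

808 lb·ft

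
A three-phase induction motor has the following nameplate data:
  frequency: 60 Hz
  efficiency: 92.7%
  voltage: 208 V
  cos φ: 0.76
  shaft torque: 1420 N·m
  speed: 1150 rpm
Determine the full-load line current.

ω = 2π×1150/60 = 120.4 rad/s; P_out = τω = 1420 × 120.4 = 170968 W
P_in = P_out / η = 170968 / 0.927 = 184431 W
I_L = P_in / (√3·V_L·cosφ) = 184431 / (1.732 × 208 × 0.76) = 674 A

674 A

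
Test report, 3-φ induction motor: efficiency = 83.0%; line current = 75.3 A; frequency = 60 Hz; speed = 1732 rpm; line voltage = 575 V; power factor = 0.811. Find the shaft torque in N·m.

278 N·m

P_in = √3·V·I·cosφ = 1.732 × 575 × 75.3 × 0.811 = 60818 W
P_out = η·P_in = 0.83 × 60818 = 50479 W
n = 1732 rpm
ω = 2π×1732/60 = 181.4 rad/s
τ = P_out/ω = 50479/181.4 = 278 N·m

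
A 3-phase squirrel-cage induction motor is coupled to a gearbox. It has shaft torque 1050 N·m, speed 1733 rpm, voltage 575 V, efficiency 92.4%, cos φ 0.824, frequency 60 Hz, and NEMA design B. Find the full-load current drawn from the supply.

ω = 2π×1733/60 = 181.5 rad/s; P_out = τω = 1050 × 181.5 = 190575 W
P_in = P_out / η = 190575 / 0.924 = 206250 W
I_L = P_in / (√3·V_L·cosφ) = 206250 / (1.732 × 575 × 0.824) = 251 A

251 A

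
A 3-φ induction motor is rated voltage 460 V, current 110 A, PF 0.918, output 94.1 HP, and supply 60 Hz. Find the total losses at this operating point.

P_in = √3·V·I·cosφ = 1.732×460×110×0.918 = 80453 W
P_out = 94.1×746 = 70199 W
Losses = P_in − P_out = 80453 − 70199 = 10254 W

10.3 kW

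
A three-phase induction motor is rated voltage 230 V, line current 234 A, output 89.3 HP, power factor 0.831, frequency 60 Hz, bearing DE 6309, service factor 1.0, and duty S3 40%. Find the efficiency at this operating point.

P_out = 89.3 × 746 = 66618 W
P_in = √3·V_L·I_L·cosφ = 1.732 × 230 × 234 × 0.831 = 77463 W
η = P_out / P_in = 66618 / 77463 = 0.860 = 86.0%

86.0 %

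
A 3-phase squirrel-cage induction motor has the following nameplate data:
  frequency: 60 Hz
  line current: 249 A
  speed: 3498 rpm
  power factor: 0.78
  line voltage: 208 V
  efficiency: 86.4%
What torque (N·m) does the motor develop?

P_in = √3·V·I·cosφ = 1.732 × 208 × 249 × 0.78 = 69969 W
P_out = η·P_in = 0.864 × 69969 = 60453 W
n = 3498 rpm
ω = 2π×3498/60 = 366.3 rad/s
τ = P_out/ω = 60453/366.3 = 165 N·m

165 N·m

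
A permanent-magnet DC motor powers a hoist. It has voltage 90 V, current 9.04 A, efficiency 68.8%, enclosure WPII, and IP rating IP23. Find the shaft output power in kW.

0.56 kW

P_in = V·I = 90 × 9.04 = 814 W
P_out = η·P_in = 0.688 × 814 = 560 W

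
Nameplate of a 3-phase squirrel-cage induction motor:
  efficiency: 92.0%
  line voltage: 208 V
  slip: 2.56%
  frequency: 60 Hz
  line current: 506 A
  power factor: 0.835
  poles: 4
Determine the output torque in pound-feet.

562 lb·ft

P_in = √3·V·I·cosφ = 1.732 × 208 × 506 × 0.835 = 152212 W
P_out = η·P_in = 0.92 × 152212 = 140035 W
n_s = 120×60/4 = 1800 rpm; n = 1800×(1−0.0256) = 1754 rpm
ω = 2π×1754/60 = 183.7 rad/s
τ = P_out/ω = 140035/183.7 = 762.3 N·m
In lb·ft: 762.3/1.356 = 562 lb·ft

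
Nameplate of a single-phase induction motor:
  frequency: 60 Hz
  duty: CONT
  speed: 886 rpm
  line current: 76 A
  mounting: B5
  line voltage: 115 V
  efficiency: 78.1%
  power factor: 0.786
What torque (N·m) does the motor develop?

P_in = V·I·cosφ = 115 × 76 × 0.786 = 6870 W
P_out = η·P_in = 0.781 × 6870 = 5365 W
n = 886 rpm
ω = 2π×886/60 = 92.78 rad/s
τ = P_out/ω = 5365/92.78 = 57.8 N·m

57.8 N·m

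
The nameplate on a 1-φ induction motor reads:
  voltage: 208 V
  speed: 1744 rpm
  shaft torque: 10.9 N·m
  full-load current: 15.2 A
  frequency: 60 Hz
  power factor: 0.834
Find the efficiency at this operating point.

ω = 2π × 1744/60 = 182.6 rad/s; P_out = τω = 10.9 × 182.6 = 1990 W
P_in = V·I·cosφ = 208 × 15.2 × 0.834 = 2637 W
η = P_out / P_in = 1990 / 2637 = 0.755 = 75.5%

75.5 %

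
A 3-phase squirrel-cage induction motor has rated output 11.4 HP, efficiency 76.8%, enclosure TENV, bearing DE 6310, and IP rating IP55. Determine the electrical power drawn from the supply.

P_out = 11.4 × 746 = 8504 W
P_in = P_out/η = 8504/0.768 = 11073 W = 11.1 kW

11.1 kW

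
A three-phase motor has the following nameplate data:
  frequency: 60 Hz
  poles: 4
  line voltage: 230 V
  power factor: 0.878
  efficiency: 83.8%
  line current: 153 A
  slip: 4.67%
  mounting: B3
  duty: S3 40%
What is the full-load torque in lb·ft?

P_in = √3·V·I·cosφ = 1.732 × 230 × 153 × 0.878 = 53513 W
P_out = η·P_in = 0.838 × 53513 = 44844 W
n_s = 120×60/4 = 1800 rpm; n = 1800×(1−0.0467) = 1716 rpm
ω = 2π×1716/60 = 179.7 rad/s
τ = P_out/ω = 44844/179.7 = 249.5 N·m
In lb·ft: 249.5/1.356 = 184 lb·ft

184 lb·ft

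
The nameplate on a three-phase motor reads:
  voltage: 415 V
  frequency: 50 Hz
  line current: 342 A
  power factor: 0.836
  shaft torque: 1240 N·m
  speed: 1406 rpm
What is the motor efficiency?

88.8 %

ω = 2π × 1406/60 = 147.2 rad/s; P_out = τω = 1240 × 147.2 = 182528 W
P_in = √3·V_L·I_L·cosφ = 1.732 × 415 × 342 × 0.836 = 205508 W
η = P_out / P_in = 182528 / 205508 = 0.888 = 88.8%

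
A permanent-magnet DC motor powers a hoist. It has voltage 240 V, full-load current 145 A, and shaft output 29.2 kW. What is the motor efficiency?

83.9 %

P_out = 29.2 kW = 29200 W
P_in = V·I = 240 × 145 = 34800 W
η = P_out / P_in = 29200 / 34800 = 0.839 = 83.9%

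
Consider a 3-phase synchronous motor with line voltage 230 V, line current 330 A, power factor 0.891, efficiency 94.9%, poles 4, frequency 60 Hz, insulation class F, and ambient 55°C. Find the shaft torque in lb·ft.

435 lb·ft

P_in = √3·V·I·cosφ = 1.732 × 230 × 330 × 0.891 = 117130 W
P_out = η·P_in = 0.949 × 117130 = 111156 W
n = n_s = 120×60/4 = 1800 rpm (synchronous)
ω = 2π×1800/60 = 188.5 rad/s
τ = P_out/ω = 111156/188.5 = 589.7 N·m
In lb·ft: 589.7/1.356 = 435 lb·ft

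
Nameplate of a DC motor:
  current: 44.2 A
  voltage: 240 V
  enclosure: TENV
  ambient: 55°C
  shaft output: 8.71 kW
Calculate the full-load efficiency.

P_out = 8.71 kW = 8710 W
P_in = V·I = 240 × 44.2 = 10608 W
η = P_out / P_in = 8710 / 10608 = 0.821 = 82.1%

82.1 %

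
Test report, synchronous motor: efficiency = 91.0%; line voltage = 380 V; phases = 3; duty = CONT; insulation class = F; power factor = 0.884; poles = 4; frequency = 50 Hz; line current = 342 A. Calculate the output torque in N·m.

P_in = √3·V·I·cosφ = 1.732 × 380 × 342 × 0.884 = 198980 W
P_out = η·P_in = 0.91 × 198980 = 181072 W
n = n_s = 120×50/4 = 1500 rpm (synchronous)
ω = 2π×1500/60 = 157.1 rad/s
τ = P_out/ω = 181072/157.1 = 1150 N·m

1150 N·m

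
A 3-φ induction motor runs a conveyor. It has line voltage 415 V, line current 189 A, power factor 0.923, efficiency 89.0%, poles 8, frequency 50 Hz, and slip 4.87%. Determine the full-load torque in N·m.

1490 N·m

P_in = √3·V·I·cosφ = 1.732 × 415 × 189 × 0.923 = 125389 W
P_out = η·P_in = 0.89 × 125389 = 111596 W
n_s = 120×50/8 = 750 rpm; n = 750×(1−0.0487) = 713 rpm
ω = 2π×713/60 = 74.67 rad/s
τ = P_out/ω = 111596/74.67 = 1490 N·m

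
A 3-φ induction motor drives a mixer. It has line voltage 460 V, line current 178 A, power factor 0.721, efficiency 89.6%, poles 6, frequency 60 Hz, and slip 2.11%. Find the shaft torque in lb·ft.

P_in = √3·V·I·cosφ = 1.732 × 460 × 178 × 0.721 = 102249 W
P_out = η·P_in = 0.896 × 102249 = 91615 W
n_s = 120×60/6 = 1200 rpm; n = 1200×(1−0.0211) = 1175 rpm
ω = 2π×1175/60 = 123 rad/s
τ = P_out/ω = 91615/123 = 744.8 N·m
In lb·ft: 744.8/1.356 = 549 lb·ft

549 lb·ft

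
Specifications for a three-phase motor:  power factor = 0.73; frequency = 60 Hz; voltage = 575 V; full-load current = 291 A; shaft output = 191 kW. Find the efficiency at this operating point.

90.3 %

P_out = 191 kW = 191000 W
P_in = √3·V_L·I_L·cosφ = 1.732 × 575 × 291 × 0.73 = 211559 W
η = P_out / P_in = 191000 / 211559 = 0.903 = 90.3%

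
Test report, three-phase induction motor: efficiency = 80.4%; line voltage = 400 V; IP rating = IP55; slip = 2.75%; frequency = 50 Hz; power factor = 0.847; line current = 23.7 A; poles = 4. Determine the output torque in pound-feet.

54 lb·ft

P_in = √3·V·I·cosφ = 1.732 × 400 × 23.7 × 0.847 = 13907 W
P_out = η·P_in = 0.804 × 13907 = 11181 W
n_s = 120×50/4 = 1500 rpm; n = 1500×(1−0.0275) = 1459 rpm
ω = 2π×1459/60 = 152.8 rad/s
τ = P_out/ω = 11181/152.8 = 73.17 N·m
In lb·ft: 73.17/1.356 = 54 lb·ft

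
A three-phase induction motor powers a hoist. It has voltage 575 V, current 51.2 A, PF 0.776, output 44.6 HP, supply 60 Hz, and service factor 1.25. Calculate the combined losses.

6300 W

P_in = √3·V·I·cosφ = 1.732×575×51.2×0.776 = 39568 W
P_out = 44.6×746 = 33272 W
Losses = P_in − P_out = 39568 − 33272 = 6296 W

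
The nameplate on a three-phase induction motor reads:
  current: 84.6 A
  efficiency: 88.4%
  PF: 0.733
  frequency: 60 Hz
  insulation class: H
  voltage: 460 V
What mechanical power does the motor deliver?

P_in = √3·V·I·cosφ = 1.732 × 460 × 84.6 × 0.733 = 49406 W
P_out = η·P_in = 0.884 × 49406 = 43675 W

43.7 kW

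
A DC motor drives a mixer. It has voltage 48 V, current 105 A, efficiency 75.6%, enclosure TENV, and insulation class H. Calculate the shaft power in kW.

3.81 kW

P_in = V·I = 48 × 105 = 5040 W
P_out = η·P_in = 0.756 × 5040 = 3810 W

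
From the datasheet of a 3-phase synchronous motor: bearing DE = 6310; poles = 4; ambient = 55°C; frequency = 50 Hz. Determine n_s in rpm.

n_s = 120f/p = 120×50/4 = 1500 rpm

1500 rpm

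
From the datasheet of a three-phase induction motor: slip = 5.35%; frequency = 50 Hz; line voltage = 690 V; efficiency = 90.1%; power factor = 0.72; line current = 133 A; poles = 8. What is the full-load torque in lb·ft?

1020 lb·ft

P_in = √3·V·I·cosφ = 1.732 × 690 × 133 × 0.72 = 114441 W
P_out = η·P_in = 0.901 × 114441 = 103111 W
n_s = 120×50/8 = 750 rpm; n = 750×(1−0.0535) = 710 rpm
ω = 2π×710/60 = 74.35 rad/s
τ = P_out/ω = 103111/74.35 = 1387 N·m
In lb·ft: 1387/1.356 = 1020 lb·ft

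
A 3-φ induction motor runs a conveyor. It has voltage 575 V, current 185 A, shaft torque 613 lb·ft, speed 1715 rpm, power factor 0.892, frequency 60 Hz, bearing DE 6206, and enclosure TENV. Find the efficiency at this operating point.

τ = 613 lb·ft × 1.356 = 831.2 N·m
ω = 2π × 1715/60 = 179.6 rad/s; P_out = τω = 831.2 × 179.6 = 149284 W
P_in = √3·V_L·I_L·cosφ = 1.732 × 575 × 185 × 0.892 = 164343 W
η = P_out / P_in = 149284 / 164343 = 0.908 = 90.8%

90.8 %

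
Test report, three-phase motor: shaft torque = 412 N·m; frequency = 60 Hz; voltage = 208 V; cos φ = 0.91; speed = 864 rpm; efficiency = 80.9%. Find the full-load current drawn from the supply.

141 A

ω = 2π×864/60 = 90.48 rad/s; P_out = τω = 412 × 90.48 = 37278 W
P_in = P_out / η = 37278 / 0.809 = 46079 W
I_L = P_in / (√3·V_L·cosφ) = 46079 / (1.732 × 208 × 0.91) = 141 A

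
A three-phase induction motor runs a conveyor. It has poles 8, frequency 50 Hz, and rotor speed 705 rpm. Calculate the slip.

6.00 %

n_s = 120f/p = 120×50/8 = 750 rpm
s = (n_s − n)/n_s = (750 − 705)/750 = 0.0600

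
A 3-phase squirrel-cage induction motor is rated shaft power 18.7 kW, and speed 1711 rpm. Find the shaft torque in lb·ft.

77 lb·ft

ω = 2π × 1711/60 = 179.2 rad/s
τ = P/ω = 18700/179.2 = 104.4 N·m
In lb·ft: 104.4/1.356 = 77 lb·ft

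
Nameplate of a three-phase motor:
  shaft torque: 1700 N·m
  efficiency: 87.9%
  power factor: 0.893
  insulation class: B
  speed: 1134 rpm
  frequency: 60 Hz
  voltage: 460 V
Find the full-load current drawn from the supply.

ω = 2π×1134/60 = 118.8 rad/s; P_out = τω = 1700 × 118.8 = 201960 W
P_in = P_out / η = 201960 / 0.879 = 229761 W
I_L = P_in / (√3·V_L·cosφ) = 229761 / (1.732 × 460 × 0.893) = 323 A

323 A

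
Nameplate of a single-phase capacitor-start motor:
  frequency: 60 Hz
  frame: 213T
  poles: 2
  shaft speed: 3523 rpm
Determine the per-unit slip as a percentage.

n_s = 120f/p = 120×60/2 = 3600 rpm
s = (n_s − n)/n_s = (3600 − 3523)/3600 = 0.0214

2.14 %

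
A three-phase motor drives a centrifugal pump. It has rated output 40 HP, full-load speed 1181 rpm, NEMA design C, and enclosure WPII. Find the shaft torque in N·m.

241 N·m

P_out = 40 × 746 = 29840 W
ω = 2π × 1181/60 = 123.7 rad/s
τ = P_out/ω = 29840/123.7 = 241 N·m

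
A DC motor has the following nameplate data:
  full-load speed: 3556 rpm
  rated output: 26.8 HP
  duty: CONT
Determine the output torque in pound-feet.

39.6 lb·ft

P_out = 26.8 × 746 = 19993 W
ω = 2π × 3556/60 = 372.4 rad/s
τ = P_out/ω = 19993/372.4 = 53.69 N·m
In lb·ft: 53.69/1.356 = 39.6 lb·ft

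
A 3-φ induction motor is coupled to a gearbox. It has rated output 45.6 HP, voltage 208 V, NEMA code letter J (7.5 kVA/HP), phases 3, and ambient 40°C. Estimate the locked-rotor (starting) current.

949 A

S_LR = 7.5 × 45.6 = 342 kVA
I_LR = S_LR/(√3·V_L) = 342000/(1.732×208) = 949 A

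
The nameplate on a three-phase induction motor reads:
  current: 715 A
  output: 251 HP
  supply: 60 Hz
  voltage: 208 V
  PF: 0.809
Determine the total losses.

21100 W

P_in = √3·V·I·cosφ = 1.732×208×715×0.809 = 208385 W
P_out = 251×746 = 187246 W
Losses = P_in − P_out = 208385 − 187246 = 21139 W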